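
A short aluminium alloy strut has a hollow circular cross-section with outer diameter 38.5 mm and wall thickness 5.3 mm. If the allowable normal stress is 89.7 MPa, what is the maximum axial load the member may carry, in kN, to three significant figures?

49.6 kN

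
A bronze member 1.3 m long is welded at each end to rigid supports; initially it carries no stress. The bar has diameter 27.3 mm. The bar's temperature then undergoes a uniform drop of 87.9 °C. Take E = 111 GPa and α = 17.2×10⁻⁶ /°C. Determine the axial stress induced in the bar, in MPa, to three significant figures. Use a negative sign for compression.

168 MPa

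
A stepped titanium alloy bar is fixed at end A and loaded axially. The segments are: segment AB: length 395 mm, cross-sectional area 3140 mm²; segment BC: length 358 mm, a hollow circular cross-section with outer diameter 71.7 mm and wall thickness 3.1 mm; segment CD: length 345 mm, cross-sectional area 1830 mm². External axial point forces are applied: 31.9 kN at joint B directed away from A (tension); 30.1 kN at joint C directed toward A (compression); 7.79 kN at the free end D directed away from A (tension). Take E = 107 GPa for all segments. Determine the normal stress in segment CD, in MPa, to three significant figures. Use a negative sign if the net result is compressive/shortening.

Internal axial forces (sectioning from the free end, tension +): N_CD = 7.79 kN, N_BC = -22.31 kN, N_AB = 9.59 kN.
σ_CD = N_CD/A_CD = 7790/1830 = 4.257 MPa.

4.26 MPa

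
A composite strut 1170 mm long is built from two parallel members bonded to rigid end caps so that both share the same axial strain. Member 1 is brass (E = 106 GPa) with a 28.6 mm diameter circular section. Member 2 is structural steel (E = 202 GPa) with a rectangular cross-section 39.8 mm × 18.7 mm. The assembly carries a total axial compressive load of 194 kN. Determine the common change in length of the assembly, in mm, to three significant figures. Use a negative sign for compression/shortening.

A_1 = 642.4 mm².
A_2 = 744.3 mm².
Equal strain + equilibrium ⇒ each member carries load in proportion to AE: A₁E₁ = 68100000 N, A₂E₂ = 150300000 N, ΣAE = 218400000 N.
δ = PL/ΣAE = -194000·1170/218400000 = -1.039 mm.

-1.04 mm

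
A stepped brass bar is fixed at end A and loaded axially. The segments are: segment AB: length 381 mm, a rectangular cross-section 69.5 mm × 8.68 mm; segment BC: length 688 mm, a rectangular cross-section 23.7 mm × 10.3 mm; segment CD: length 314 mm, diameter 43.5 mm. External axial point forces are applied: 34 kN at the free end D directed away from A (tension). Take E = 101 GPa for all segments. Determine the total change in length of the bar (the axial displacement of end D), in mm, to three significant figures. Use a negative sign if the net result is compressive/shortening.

Internal axial forces (sectioning from the free end, tension +): N_CD = 34 kN, N_BC = 34 kN, N_AB = 34 kN.
A_AB = 603.3 mm².
A_BC = 244.1 mm².
A_CD = 1486 mm².
δ_AB = 34000·381/(603.3·101000) = 0.2126 mm
δ_BC = 34000·688/(244.1·101000) = 0.9488 mm
δ_CD = 34000·314/(1486·101000) = 0.07112 mm
δ = Σδ_i = 1.233 mm.

1.23 mm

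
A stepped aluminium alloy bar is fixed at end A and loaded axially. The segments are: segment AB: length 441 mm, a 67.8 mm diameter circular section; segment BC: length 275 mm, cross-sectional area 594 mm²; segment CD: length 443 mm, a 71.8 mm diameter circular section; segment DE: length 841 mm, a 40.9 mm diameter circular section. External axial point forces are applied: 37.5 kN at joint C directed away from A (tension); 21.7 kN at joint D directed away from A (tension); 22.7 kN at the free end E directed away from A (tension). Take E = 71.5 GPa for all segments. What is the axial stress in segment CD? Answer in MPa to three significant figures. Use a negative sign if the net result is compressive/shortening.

11.0 MPa

Internal axial forces (sectioning from the free end, tension +): N_DE = 22.7 kN, N_CD = 44.4 kN, N_BC = 81.9 kN, N_AB = 81.9 kN.
A_CD = 4049 mm².
σ_CD = N_CD/A_CD = 44400/4049 = 10.97 MPa.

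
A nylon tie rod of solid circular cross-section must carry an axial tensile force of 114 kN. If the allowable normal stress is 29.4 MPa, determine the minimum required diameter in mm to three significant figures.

Required area A ≥ P/σ_allow = 114000/29.4 = 3878 mm².
For a solid circular section, d ≥ √(4A/π) = 70.26 mm.

70.3 mm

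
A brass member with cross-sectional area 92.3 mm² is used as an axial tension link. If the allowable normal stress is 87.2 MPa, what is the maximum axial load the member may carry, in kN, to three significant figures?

8.05 kN

P_max = σ_allow · A = 87.2 · 92.3 = 8049 N = 8.049 kN.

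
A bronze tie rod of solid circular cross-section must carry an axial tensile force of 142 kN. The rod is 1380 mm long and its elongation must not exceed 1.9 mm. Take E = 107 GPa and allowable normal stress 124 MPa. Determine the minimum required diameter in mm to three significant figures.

38.2 mm

Required area A ≥ P/σ_allow = 142000/124 = 1145 mm².
For a solid circular section, d ≥ √(4A/π) = 38.18 mm.
Elongation limit: A ≥ PL/(Eδ_allow) = 142000·1380/(107000·1.9) = 963.9 mm² ⇒ d ≥ 35.03 mm.
The stress limit governs.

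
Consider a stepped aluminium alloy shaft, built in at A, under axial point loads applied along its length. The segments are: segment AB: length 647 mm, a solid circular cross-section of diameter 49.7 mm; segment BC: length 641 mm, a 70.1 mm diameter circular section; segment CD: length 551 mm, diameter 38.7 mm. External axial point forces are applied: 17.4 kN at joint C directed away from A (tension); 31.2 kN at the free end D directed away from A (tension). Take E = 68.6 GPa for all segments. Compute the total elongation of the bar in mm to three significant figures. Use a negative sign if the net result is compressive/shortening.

Internal axial forces (sectioning from the free end, tension +): N_CD = 31.2 kN, N_BC = 48.6 kN, N_AB = 48.6 kN.
A_AB = 1940 mm².
A_BC = 3859 mm².
A_CD = 1176 mm².
δ_AB = 48600·647/(1940·68600) = 0.2363 mm
δ_BC = 48600·641/(3859·68600) = 0.1177 mm
δ_CD = 31200·551/(1176·68600) = 0.213 mm
δ = Σδ_i = 0.567 mm.

0.567 mm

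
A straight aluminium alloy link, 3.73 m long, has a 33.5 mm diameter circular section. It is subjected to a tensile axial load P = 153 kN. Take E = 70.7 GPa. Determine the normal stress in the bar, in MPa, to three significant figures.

A = 881.4 mm².
σ = N/A = 153000/881.4 = 173.6 MPa.

174 MPa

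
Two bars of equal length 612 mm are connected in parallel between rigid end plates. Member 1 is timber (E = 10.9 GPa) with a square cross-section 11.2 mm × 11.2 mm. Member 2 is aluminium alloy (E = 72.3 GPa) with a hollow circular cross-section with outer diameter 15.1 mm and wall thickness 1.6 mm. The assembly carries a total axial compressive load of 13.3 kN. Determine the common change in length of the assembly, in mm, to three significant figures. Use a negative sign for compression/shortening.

-1.30 mm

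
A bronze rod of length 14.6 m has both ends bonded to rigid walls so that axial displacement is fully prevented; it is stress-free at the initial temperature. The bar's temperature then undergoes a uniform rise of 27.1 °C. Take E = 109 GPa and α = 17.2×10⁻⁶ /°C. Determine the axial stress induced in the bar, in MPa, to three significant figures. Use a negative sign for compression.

-50.8 MPa

Free thermal expansion αLΔT = 17.2e-6 · 14600 · 27.1 = 6.805 mm.
The walls impose strain ε = −(6.805)/14600 = -4.6612e-04; σ = Eε = 109000 · -4.6612e-04 = -50.81 MPa.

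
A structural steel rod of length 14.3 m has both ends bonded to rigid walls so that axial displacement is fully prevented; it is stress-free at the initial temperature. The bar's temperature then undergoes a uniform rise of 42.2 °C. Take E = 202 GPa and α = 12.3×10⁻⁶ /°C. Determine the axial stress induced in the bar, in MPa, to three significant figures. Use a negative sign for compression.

Free thermal expansion αLΔT = 12.3e-6 · 14300 · 42.2 = 7.423 mm.
The walls impose strain ε = −(7.423)/14300 = -5.1906e-04; σ = Eε = 202000 · -5.1906e-04 = -104.9 MPa.

-105 MPa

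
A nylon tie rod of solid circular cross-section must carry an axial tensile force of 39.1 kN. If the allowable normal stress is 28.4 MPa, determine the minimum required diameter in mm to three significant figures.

Required area A ≥ P/σ_allow = 39100/28.4 = 1377 mm².
For a solid circular section, d ≥ √(4A/π) = 41.87 mm.

41.9 mm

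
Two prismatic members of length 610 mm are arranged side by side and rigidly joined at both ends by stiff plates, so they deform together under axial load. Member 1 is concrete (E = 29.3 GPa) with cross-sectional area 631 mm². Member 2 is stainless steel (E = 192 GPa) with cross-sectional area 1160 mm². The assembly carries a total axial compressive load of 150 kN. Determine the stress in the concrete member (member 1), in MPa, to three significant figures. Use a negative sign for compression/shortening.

-18.2 MPa

Equal strain + equilibrium ⇒ each member carries load in proportion to AE: A₁E₁ = 18490000 N, A₂E₂ = 222700000 N, ΣAE = 241200000 N.
σ₁ = P·E₁/ΣAE = -150000·29300/241200000 = -18.22 MPa.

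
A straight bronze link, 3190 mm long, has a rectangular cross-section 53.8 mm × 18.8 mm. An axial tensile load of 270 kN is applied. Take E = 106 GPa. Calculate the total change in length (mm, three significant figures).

8.03 mm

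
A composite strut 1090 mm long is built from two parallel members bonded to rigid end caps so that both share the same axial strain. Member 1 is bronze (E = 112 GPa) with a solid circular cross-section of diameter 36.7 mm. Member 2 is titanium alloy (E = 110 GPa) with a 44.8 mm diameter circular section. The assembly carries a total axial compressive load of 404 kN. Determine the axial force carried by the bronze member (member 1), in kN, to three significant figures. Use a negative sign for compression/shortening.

-164 kN

A_1 = 1058 mm².
A_2 = 1576 mm².
Equal strain + equilibrium ⇒ each member carries load in proportion to AE: A₁E₁ = 118500000 N, A₂E₂ = 173400000 N, ΣAE = 291900000 N.
F₁ = P·A₁E₁/ΣAE = -404000·118500000/291900000 = -164000 N.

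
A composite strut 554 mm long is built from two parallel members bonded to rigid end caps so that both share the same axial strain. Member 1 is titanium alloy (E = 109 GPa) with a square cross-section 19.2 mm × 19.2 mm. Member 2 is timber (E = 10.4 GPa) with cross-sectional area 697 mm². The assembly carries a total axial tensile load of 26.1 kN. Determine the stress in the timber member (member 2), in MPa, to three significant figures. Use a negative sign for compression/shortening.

A_1 = 368.6 mm².
Equal strain + equilibrium ⇒ each member carries load in proportion to AE: A₁E₁ = 40180000 N, A₂E₂ = 7249000 N, ΣAE = 47430000 N.
σ₂ = P·E₂/ΣAE = 26100·10400/47430000 = 5.723 MPa.

5.72 MPa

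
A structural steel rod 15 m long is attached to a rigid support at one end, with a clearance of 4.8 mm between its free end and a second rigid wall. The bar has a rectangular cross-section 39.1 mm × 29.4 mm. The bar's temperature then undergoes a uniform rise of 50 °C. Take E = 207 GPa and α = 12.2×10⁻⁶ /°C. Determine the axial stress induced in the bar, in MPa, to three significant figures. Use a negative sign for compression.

-60.0 MPa

Free thermal expansion αLΔT = 12.2e-6 · 15000 · 50 = 9.15 mm.
The walls engage after the gap closes; constrained expansion = 9.15 − 4.8 = 4.35 mm.
The walls impose strain ε = −(4.35)/15000 = -2.9000e-04; σ = Eε = 207000 · -2.9000e-04 = -60.03 MPa.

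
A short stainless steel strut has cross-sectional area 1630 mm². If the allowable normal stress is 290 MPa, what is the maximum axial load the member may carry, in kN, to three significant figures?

P_max = σ_allow · A = 290 · 1630 = 472700 N = 472.7 kN.

473 kN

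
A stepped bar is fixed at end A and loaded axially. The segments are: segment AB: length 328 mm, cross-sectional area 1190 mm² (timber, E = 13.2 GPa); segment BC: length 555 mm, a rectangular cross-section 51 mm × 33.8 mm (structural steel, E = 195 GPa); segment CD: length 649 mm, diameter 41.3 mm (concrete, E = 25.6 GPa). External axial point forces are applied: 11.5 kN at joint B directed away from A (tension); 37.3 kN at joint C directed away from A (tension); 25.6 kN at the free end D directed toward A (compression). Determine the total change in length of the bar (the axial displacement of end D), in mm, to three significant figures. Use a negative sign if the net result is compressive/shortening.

Internal axial forces (sectioning from the free end, tension +): N_CD = -25.6 kN, N_BC = 11.7 kN, N_AB = 23.2 kN.
A_BC = 1724 mm².
A_CD = 1340 mm².
δ_AB = 23200·328/(1190·13200) = 0.4844 mm
δ_BC = 11700·555/(1724·195000) = 0.01932 mm
δ_CD = -25600·649/(1340·25600) = -0.4845 mm
δ = Σδ_i = 0.0193 mm.

0.0193 mm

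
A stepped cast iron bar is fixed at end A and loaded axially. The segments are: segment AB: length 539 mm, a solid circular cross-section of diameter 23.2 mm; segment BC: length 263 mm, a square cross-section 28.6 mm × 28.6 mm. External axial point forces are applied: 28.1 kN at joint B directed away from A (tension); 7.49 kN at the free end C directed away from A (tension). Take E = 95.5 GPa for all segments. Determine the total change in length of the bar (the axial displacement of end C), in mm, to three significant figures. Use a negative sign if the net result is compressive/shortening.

0.500 mm

Internal axial forces (sectioning from the free end, tension +): N_BC = 7.49 kN, N_AB = 35.59 kN.
A_AB = 422.7 mm².
A_BC = 818 mm².
δ_AB = 35590·539/(422.7·95500) = 0.4752 mm
δ_BC = 7490·263/(818·95500) = 0.02522 mm
δ = Σδ_i = 0.5004 mm.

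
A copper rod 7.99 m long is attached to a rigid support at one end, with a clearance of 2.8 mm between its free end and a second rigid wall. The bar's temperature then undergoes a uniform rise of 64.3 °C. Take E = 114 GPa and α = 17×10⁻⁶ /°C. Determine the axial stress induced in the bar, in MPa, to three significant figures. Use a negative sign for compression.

Free thermal expansion αLΔT = 17e-6 · 7990 · 64.3 = 8.734 mm.
The walls engage after the gap closes; constrained expansion = 8.734 − 2.8 = 5.934 mm.
The walls impose strain ε = −(5.934)/7990 = -7.4266e-04; σ = Eε = 114000 · -7.4266e-04 = -84.66 MPa.

-84.7 MPa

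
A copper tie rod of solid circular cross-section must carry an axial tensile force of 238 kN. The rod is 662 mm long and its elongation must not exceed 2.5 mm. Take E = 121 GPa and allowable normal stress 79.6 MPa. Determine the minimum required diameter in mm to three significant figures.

61.7 mm

Required area A ≥ P/σ_allow = 238000/79.6 = 2990 mm².
For a solid circular section, d ≥ √(4A/π) = 61.7 mm.
Elongation limit: A ≥ PL/(Eδ_allow) = 238000·662/(121000·2.5) = 520.8 mm² ⇒ d ≥ 25.75 mm.
The stress limit governs.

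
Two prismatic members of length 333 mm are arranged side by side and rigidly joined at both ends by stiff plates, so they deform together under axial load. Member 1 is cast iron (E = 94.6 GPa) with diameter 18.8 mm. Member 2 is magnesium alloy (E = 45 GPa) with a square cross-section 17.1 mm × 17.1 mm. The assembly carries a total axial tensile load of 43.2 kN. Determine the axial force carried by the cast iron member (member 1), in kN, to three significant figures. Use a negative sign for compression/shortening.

28.8 kN

A_1 = 277.6 mm².
A_2 = 292.4 mm².
Equal strain + equilibrium ⇒ each member carries load in proportion to AE: A₁E₁ = 26260000 N, A₂E₂ = 13160000 N, ΣAE = 39420000 N.
F₁ = P·A₁E₁/ΣAE = 43200·26260000/39420000 = 28780 N.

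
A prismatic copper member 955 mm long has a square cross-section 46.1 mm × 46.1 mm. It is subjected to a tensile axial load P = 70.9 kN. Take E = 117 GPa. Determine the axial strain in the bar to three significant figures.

A = 2125 mm².
σ = N/A = 33.36 MPa; ε = σ/E = 33.36/117000 = 2.851e-04.

2.85e-04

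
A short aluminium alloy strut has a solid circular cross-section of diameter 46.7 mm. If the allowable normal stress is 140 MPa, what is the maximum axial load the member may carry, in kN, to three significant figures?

A = 1713 mm².
P_max = σ_allow · A = 140 · 1713 = 239800 N = 239.8 kN.

240 kN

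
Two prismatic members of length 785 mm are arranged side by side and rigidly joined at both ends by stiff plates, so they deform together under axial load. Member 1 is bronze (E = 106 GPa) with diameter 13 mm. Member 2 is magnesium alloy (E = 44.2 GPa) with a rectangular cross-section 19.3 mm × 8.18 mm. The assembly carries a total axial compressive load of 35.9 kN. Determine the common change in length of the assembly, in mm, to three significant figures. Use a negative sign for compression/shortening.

A_1 = 132.7 mm².
A_2 = 157.9 mm².
Equal strain + equilibrium ⇒ each member carries load in proportion to AE: A₁E₁ = 14070000 N, A₂E₂ = 6978000 N, ΣAE = 21050000 N.
δ = PL/ΣAE = -35900·785/21050000 = -1.339 mm.

-1.34 mm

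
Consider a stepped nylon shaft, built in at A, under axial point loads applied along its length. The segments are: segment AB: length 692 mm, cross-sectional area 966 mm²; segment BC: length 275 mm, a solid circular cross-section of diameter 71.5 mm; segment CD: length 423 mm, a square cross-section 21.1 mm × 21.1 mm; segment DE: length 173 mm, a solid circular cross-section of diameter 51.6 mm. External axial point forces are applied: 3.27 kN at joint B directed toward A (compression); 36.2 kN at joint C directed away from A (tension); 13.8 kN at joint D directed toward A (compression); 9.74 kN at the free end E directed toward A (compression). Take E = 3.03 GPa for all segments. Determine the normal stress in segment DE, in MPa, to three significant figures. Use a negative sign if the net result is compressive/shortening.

-4.66 MPa

Internal axial forces (sectioning from the free end, tension +): N_DE = -9.74 kN, N_CD = -23.54 kN, N_BC = 12.66 kN, N_AB = 9.39 kN.
A_DE = 2091 mm².
σ_DE = N_DE/A_DE = -9740/2091 = -4.658 MPa.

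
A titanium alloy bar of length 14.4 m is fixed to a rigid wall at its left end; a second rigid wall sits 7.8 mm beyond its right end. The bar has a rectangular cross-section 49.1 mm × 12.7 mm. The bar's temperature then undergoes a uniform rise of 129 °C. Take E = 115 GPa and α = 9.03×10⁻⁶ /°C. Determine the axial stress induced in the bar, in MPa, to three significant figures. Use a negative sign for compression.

-71.7 MPa

Free thermal expansion αLΔT = 9.03e-6 · 14400 · 129 = 16.77 mm.
The walls engage after the gap closes; constrained expansion = 16.77 − 7.8 = 8.974 mm.
The walls impose strain ε = −(8.974)/14400 = -6.2320e-04; σ = Eε = 115000 · -6.2320e-04 = -71.67 MPa.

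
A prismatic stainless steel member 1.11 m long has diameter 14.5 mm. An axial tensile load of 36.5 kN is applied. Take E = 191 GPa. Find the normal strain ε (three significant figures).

0.00116

A = 165.1 mm².
σ = N/A = 221 MPa; ε = σ/E = 221/191000 = 1.157e-03.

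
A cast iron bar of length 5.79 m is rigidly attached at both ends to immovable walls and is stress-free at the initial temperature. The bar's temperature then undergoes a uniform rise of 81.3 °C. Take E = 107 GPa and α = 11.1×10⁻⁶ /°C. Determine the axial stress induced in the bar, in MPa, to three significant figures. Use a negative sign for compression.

-96.6 MPa

Free thermal expansion αLΔT = 11.1e-6 · 5790 · 81.3 = 5.225 mm.
The walls impose strain ε = −(5.225)/5790 = -9.0243e-04; σ = Eε = 107000 · -9.0243e-04 = -96.56 MPa.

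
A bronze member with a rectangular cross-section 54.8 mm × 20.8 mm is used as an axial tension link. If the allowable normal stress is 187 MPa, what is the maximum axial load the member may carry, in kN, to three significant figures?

A = 1140 mm².
P_max = σ_allow · A = 187 · 1140 = 213200 N = 213.2 kN.

213 kN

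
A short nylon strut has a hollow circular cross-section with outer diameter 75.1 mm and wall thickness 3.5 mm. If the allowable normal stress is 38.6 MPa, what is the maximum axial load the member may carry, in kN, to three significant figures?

A = 787.3 mm².
P_max = σ_allow · A = 38.6 · 787.3 = 30390 N = 30.39 kN.

30.4 kN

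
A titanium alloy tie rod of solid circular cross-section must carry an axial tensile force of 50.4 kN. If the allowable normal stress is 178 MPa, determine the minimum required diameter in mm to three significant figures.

19.0 mm

Required area A ≥ P/σ_allow = 50400/178 = 283.1 mm².
For a solid circular section, d ≥ √(4A/π) = 18.99 mm.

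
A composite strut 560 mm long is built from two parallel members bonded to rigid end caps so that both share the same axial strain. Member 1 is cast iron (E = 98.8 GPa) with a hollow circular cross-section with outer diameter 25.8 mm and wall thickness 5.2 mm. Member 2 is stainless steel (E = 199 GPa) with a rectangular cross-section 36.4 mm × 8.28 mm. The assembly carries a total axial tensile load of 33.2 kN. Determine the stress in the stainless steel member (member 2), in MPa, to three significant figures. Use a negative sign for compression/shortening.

A_1 = 336.5 mm².
A_2 = 301.4 mm².
Equal strain + equilibrium ⇒ each member carries load in proportion to AE: A₁E₁ = 33250000 N, A₂E₂ = 59980000 N, ΣAE = 93230000 N.
σ₂ = P·E₂/ΣAE = 33200·199000/93230000 = 70.87 MPa.

70.9 MPa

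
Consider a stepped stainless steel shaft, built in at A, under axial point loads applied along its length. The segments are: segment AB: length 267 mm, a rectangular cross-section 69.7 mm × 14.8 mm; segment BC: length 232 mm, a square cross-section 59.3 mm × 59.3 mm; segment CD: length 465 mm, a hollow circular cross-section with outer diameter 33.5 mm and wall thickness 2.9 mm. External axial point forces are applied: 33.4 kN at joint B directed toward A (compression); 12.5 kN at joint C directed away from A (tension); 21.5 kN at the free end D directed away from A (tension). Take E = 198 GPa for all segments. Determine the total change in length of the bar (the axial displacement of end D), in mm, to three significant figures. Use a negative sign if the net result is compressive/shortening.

Internal axial forces (sectioning from the free end, tension +): N_CD = 21.5 kN, N_BC = 34 kN, N_AB = 0.6 kN.
A_AB = 1032 mm².
A_BC = 3516 mm².
A_CD = 278.8 mm².
δ_AB = 600·267/(1032·198000) = 0.0007843 mm
δ_BC = 34000·232/(3516·198000) = 0.01133 mm
δ_CD = 21500·465/(278.8·198000) = 0.1811 mm
δ = Σδ_i = 0.1932 mm.

0.193 mm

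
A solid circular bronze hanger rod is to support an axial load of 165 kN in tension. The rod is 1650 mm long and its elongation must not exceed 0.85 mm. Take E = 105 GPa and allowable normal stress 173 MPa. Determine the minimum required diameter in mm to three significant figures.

Required area A ≥ P/σ_allow = 165000/173 = 953.8 mm².
For a solid circular section, d ≥ √(4A/π) = 34.85 mm.
Elongation limit: A ≥ PL/(Eδ_allow) = 165000·1650/(105000·0.85) = 3050 mm² ⇒ d ≥ 62.32 mm.
The elongation limit governs.

62.3 mm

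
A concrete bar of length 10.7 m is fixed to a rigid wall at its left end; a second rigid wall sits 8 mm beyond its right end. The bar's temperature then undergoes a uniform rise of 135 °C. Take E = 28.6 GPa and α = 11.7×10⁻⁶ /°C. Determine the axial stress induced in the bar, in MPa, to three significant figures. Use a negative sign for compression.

-23.8 MPa

Free thermal expansion αLΔT = 11.7e-6 · 10700 · 135 = 16.9 mm.
The walls engage after the gap closes; constrained expansion = 16.9 − 8 = 8.901 mm.
The walls impose strain ε = −(8.901)/10700 = -8.3184e-04; σ = Eε = 28600 · -8.3184e-04 = -23.79 MPa.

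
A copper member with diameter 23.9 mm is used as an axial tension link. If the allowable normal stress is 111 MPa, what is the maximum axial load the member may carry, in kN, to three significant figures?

49.8 kN

A = 448.6 mm².
P_max = σ_allow · A = 111 · 448.6 = 49800 N = 49.8 kN.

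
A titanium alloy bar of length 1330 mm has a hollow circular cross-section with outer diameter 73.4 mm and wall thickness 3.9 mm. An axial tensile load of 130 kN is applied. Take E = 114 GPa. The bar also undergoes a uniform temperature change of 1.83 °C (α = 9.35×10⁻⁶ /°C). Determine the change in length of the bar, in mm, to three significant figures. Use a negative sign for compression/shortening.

A = 851.5 mm².
δ_mech = NL/(AE) = 130000·1330/(851.5·114000) = 1.781 mm.
δ_thermal = αLΔT = 9.35e-6·1330·1.83 = 0.02276 mm.
δ = δ_mech + δ_thermal = 1.804 mm.

1.80 mm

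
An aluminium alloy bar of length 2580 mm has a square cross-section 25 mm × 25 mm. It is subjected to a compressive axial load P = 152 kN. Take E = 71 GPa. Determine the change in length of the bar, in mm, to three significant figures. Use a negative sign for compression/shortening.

-8.84 mm

A = 625 mm².
δ_mech = NL/(AE) = -152000·2580/(625·71000) = -8.837 mm.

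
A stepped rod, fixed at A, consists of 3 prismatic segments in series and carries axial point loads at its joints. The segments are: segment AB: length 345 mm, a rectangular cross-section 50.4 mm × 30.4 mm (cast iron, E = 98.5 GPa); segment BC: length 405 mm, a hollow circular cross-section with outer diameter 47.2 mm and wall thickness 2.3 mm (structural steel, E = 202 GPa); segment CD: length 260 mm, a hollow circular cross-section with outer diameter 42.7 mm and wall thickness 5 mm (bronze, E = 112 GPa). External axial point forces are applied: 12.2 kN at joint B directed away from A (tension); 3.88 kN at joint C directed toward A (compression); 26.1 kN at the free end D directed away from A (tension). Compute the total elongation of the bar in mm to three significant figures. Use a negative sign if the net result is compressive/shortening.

Internal axial forces (sectioning from the free end, tension +): N_CD = 26.1 kN, N_BC = 22.22 kN, N_AB = 34.42 kN.
A_AB = 1532 mm².
A_BC = 324.4 mm².
A_CD = 592.2 mm².
δ_AB = 34420·345/(1532·98500) = 0.07868 mm
δ_BC = 22220·405/(324.4·202000) = 0.1373 mm
δ_CD = 26100·260/(592.2·112000) = 0.1023 mm
δ = Σδ_i = 0.3183 mm.

0.318 mm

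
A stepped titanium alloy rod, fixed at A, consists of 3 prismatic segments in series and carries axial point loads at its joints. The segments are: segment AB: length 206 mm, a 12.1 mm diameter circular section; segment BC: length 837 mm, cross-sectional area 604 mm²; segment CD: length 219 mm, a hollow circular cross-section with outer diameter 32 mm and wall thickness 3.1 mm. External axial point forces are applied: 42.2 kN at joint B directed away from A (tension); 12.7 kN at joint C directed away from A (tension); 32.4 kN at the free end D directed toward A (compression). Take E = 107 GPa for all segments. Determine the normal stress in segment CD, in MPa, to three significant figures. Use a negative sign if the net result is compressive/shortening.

Internal axial forces (sectioning from the free end, tension +): N_CD = -32.4 kN, N_BC = -19.7 kN, N_AB = 22.5 kN.
A_CD = 281.5 mm².
σ_CD = N_CD/A_CD = -32400/281.5 = -115.1 MPa.

-115 MPa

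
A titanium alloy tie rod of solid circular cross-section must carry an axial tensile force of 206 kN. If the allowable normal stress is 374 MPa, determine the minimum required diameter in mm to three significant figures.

Required area A ≥ P/σ_allow = 206000/374 = 550.8 mm².
For a solid circular section, d ≥ √(4A/π) = 26.48 mm.

26.5 mm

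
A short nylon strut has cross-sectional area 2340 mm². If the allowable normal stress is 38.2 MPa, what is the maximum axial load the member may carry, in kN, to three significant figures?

89.4 kN

P_max = σ_allow · A = 38.2 · 2340 = 89390 N = 89.39 kN.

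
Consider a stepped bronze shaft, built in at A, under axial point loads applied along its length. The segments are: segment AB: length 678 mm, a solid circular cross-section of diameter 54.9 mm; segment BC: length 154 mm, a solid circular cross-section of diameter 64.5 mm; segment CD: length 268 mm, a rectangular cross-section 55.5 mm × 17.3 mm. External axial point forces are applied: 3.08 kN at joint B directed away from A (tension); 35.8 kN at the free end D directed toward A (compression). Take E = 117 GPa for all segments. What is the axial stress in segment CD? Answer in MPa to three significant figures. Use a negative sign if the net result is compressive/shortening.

Internal axial forces (sectioning from the free end, tension +): N_CD = -35.8 kN, N_BC = -35.8 kN, N_AB = -32.72 kN.
A_CD = 960.2 mm².
σ_CD = N_CD/A_CD = -35800/960.2 = -37.29 MPa.

-37.3 MPa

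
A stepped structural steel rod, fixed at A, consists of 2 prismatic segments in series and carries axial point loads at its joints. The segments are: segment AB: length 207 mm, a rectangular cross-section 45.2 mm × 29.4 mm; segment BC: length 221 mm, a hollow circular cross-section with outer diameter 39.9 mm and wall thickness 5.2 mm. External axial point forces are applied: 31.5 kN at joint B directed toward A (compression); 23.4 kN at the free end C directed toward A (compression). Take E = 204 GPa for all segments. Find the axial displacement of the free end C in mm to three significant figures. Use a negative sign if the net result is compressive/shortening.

-0.0866 mm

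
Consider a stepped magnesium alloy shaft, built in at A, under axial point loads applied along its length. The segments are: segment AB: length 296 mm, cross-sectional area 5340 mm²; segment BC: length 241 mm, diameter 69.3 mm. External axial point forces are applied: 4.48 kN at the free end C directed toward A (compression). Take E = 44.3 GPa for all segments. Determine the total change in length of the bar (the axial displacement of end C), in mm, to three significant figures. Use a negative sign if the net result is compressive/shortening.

-0.0121 mm

Internal axial forces (sectioning from the free end, tension +): N_BC = -4.48 kN, N_AB = -4.48 kN.
A_BC = 3772 mm².
δ_AB = -4480·296/(5340·44300) = -0.005606 mm
δ_BC = -4480·241/(3772·44300) = -0.006462 mm
δ = Σδ_i = -0.01207 mm.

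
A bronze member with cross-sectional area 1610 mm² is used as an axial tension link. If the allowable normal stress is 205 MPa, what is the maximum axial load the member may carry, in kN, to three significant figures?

330 kN

P_max = σ_allow · A = 205 · 1610 = 330000 N = 330.1 kN.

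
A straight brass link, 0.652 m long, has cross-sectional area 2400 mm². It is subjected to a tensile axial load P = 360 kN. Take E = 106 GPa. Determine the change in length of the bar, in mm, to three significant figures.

δ_mech = NL/(AE) = 360000·652/(2400·106000) = 0.9226 mm.

0.923 mm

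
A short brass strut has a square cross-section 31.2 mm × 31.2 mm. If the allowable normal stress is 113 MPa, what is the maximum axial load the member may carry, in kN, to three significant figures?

110 kN

A = 973.4 mm².
P_max = σ_allow · A = 113 · 973.4 = 110000 N = 110 kN.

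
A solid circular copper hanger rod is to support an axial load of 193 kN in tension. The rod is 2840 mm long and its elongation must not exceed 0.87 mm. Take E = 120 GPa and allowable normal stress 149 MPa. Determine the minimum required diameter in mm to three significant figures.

81.8 mm

Required area A ≥ P/σ_allow = 193000/149 = 1295 mm².
For a solid circular section, d ≥ √(4A/π) = 40.61 mm.
Elongation limit: A ≥ PL/(Eδ_allow) = 193000·2840/(120000·0.87) = 5250 mm² ⇒ d ≥ 81.76 mm.
The elongation limit governs.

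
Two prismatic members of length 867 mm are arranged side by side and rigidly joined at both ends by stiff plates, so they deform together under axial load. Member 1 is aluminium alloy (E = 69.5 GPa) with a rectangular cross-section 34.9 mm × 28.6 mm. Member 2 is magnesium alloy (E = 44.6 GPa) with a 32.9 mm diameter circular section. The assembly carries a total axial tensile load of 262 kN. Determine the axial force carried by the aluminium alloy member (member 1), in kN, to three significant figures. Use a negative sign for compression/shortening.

A_1 = 998.1 mm².
A_2 = 850.1 mm².
Equal strain + equilibrium ⇒ each member carries load in proportion to AE: A₁E₁ = 69370000 N, A₂E₂ = 37920000 N, ΣAE = 107300000 N.
F₁ = P·A₁E₁/ΣAE = 262000·69370000/107300000 = 169400 N.

169 kN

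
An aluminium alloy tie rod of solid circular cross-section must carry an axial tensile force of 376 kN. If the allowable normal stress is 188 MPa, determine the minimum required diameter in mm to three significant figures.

Required area A ≥ P/σ_allow = 376000/188 = 2000 mm².
For a solid circular section, d ≥ √(4A/π) = 50.46 mm.

50.5 mm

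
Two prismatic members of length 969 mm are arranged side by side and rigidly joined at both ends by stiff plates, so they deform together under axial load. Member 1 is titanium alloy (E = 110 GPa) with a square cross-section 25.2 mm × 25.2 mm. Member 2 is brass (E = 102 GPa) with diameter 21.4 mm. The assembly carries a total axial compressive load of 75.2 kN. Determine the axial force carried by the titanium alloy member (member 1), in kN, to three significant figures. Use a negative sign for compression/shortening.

A_1 = 635 mm².
A_2 = 359.7 mm².
Equal strain + equilibrium ⇒ each member carries load in proportion to AE: A₁E₁ = 69850000 N, A₂E₂ = 36690000 N, ΣAE = 106500000 N.
F₁ = P·A₁E₁/ΣAE = -75200·69850000/106500000 = -49310 N.

-49.3 kN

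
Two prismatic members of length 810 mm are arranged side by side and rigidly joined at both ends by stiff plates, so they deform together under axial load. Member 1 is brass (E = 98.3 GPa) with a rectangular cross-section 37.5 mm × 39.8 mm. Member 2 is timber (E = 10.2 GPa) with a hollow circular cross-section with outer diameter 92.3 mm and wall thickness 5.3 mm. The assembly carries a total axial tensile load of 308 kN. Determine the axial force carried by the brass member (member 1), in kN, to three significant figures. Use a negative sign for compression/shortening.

A_1 = 1492 mm².
A_2 = 1449 mm².
Equal strain + equilibrium ⇒ each member carries load in proportion to AE: A₁E₁ = 146700000 N, A₂E₂ = 14780000 N, ΣAE = 161500000 N.
F₁ = P·A₁E₁/ΣAE = 308000·146700000/161500000 = 279800 N.

280 kN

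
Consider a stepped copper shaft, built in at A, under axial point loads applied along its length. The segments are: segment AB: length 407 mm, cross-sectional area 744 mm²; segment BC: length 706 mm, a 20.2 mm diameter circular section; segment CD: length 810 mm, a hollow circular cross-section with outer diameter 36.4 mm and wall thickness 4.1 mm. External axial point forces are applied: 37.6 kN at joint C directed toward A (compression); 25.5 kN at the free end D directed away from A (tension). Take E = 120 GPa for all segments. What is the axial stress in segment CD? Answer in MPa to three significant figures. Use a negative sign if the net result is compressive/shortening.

Internal axial forces (sectioning from the free end, tension +): N_CD = 25.5 kN, N_BC = -12.1 kN, N_AB = -12.1 kN.
A_CD = 416 mm².
σ_CD = N_CD/A_CD = 25500/416 = 61.29 MPa.

61.3 MPa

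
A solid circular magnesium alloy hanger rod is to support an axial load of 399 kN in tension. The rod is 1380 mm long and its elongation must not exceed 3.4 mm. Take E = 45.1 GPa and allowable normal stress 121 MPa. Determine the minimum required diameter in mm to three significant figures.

Required area A ≥ P/σ_allow = 399000/121 = 3298 mm².
For a solid circular section, d ≥ √(4A/π) = 64.8 mm.
Elongation limit: A ≥ PL/(Eδ_allow) = 399000·1380/(45100·3.4) = 3591 mm² ⇒ d ≥ 67.62 mm.
The elongation limit governs.

67.6 mm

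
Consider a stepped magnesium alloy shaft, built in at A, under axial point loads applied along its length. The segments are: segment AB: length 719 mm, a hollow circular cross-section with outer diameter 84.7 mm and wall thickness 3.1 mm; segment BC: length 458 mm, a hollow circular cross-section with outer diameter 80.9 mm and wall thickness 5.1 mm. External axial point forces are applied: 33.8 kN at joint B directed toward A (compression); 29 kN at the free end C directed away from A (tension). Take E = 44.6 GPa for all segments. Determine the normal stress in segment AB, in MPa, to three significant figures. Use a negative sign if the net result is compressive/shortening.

Internal axial forces (sectioning from the free end, tension +): N_BC = 29 kN, N_AB = -4.8 kN.
A_AB = 794.7 mm².
σ_AB = N_AB/A_AB = -4800/794.7 = -6.04 MPa.

-6.04 MPa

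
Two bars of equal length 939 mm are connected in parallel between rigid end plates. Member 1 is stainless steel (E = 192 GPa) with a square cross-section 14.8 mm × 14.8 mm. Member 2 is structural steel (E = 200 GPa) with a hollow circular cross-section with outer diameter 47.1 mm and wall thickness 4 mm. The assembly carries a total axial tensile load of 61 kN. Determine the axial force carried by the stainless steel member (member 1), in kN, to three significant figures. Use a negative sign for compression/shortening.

A_1 = 219 mm².
A_2 = 541.6 mm².
Equal strain + equilibrium ⇒ each member carries load in proportion to AE: A₁E₁ = 42060000 N, A₂E₂ = 108300000 N, ΣAE = 150400000 N.
F₁ = P·A₁E₁/ΣAE = 61000·42060000/150400000 = 17060 N.

17.1 kN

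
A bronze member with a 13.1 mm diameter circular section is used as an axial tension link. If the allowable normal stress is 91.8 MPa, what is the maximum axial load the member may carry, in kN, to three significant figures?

A = 134.8 mm².
P_max = σ_allow · A = 91.8 · 134.8 = 12370 N = 12.37 kN.

12.4 kN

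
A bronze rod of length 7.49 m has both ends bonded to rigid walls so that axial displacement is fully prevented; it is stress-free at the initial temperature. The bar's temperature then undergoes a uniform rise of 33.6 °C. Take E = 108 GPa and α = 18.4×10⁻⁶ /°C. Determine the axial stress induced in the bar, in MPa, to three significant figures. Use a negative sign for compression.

-66.8 MPa

Free thermal expansion αLΔT = 18.4e-6 · 7490 · 33.6 = 4.631 mm.
The walls impose strain ε = −(4.631)/7490 = -6.1824e-04; σ = Eε = 108000 · -6.1824e-04 = -66.77 MPa.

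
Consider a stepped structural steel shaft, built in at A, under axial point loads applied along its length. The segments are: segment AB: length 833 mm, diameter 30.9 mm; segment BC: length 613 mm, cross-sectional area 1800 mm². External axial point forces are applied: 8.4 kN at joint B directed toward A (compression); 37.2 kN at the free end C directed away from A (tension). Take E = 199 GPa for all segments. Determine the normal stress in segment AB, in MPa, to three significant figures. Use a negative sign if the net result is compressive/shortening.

38.4 MPa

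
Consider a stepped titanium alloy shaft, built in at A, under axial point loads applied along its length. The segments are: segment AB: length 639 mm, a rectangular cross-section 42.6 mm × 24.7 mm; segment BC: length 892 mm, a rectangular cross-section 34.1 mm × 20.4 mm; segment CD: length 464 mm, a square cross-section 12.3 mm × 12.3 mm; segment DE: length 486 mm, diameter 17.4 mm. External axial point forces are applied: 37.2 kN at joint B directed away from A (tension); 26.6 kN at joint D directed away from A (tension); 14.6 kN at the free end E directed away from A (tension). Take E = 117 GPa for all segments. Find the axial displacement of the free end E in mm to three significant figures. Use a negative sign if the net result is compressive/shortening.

2.19 mm

Internal axial forces (sectioning from the free end, tension +): N_DE = 14.6 kN, N_CD = 41.2 kN, N_BC = 41.2 kN, N_AB = 78.4 kN.
A_AB = 1052 mm².
A_BC = 695.6 mm².
A_CD = 151.3 mm².
A_DE = 237.8 mm².
δ_AB = 78400·639/(1052·117000) = 0.4069 mm
δ_BC = 41200·892/(695.6·117000) = 0.4515 mm
δ_CD = 41200·464/(151.3·117000) = 1.08 mm
δ_DE = 14600·486/(237.8·117000) = 0.255 mm
δ = Σδ_i = 2.194 mm.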